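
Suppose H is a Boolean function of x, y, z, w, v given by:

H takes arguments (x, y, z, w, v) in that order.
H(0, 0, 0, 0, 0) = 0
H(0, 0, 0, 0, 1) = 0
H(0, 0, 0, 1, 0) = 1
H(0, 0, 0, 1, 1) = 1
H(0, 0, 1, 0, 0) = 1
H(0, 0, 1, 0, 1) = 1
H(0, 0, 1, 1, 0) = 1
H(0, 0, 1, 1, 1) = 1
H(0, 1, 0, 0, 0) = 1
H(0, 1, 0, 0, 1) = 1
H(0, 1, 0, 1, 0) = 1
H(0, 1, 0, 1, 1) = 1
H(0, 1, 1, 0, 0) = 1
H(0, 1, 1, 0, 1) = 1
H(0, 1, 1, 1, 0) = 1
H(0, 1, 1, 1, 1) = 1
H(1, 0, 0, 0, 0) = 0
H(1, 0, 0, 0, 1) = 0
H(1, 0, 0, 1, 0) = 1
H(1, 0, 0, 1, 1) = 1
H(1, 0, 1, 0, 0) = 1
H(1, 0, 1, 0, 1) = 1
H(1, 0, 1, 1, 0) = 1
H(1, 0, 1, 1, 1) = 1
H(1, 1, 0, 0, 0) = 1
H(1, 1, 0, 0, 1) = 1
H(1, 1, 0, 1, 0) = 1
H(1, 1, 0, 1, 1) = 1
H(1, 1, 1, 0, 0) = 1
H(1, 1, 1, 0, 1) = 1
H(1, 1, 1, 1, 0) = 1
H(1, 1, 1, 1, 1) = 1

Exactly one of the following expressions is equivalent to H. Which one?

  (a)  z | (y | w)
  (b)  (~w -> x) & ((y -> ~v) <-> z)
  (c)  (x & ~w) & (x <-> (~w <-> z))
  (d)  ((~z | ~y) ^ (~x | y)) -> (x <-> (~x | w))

a

(b): at (0,0,0,1,0) it gives 0, but H = 1 — eliminated.
(c): at (0,0,0,1,0) it gives 0, but H = 1 — eliminated.
(d): at (0,0,0,0,0) it gives 1, but H = 0 — eliminated.
Only (a) survives; checking it on all 32 rows confirms it matches H.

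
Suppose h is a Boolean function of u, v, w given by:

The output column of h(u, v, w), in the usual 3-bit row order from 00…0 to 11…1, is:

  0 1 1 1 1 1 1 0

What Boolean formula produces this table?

There are just 2 zero rows: (0,0,0), (1,1,1). Their minterms are ¬u·¬v·¬w, u·v·w; the OR of those covers precisely the 0-outputs, and negating it yields h.

h(u, v, w) = (((u' · v') · w') + ((u · v) · w))'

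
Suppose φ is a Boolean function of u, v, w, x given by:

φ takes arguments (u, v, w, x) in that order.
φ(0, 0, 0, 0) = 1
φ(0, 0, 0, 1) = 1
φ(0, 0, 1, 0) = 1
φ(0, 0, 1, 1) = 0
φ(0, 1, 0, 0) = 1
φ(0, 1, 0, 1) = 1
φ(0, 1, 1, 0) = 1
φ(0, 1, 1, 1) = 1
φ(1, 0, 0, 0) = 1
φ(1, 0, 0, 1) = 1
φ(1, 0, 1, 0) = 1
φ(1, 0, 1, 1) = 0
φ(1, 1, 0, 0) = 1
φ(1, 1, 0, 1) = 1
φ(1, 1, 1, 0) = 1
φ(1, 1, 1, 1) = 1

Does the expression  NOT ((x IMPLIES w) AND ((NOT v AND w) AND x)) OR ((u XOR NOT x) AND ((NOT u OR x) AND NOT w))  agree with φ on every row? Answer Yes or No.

Evaluate NOT ((x IMPLIES w) AND ((NOT v AND w) AND x)) OR ((u XOR NOT x) AND ((NOT u OR x) AND NOT w)) on each row and compare to φ:
  u=0, v=0, w=0, x=0: formula gives 1, φ = 1 ✓
  u=0, v=0, w=0, x=1: formula gives 1, φ = 1 ✓
  u=0, v=0, w=1, x=0: formula gives 1, φ = 1 ✓
  u=0, v=0, w=1, x=1: formula gives 0, φ = 0 ✓
  … (the remaining 12 rows also agree.)
All 16 rows match — the expression computes φ exactly.

Yes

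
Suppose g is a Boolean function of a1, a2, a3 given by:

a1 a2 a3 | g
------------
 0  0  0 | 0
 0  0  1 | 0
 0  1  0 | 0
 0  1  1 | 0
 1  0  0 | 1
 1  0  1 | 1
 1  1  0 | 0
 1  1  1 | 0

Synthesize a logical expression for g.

Collect the rows where g=1 — (1,0,0), (1,0,1) — and write one minterm per row: a1·¬a2·¬a3, a1·¬a2·a3. Their union (logical OR) reproduces the table exactly.

g(a1, a2, a3) = ((a1 ∧ ¬a2) ∧ ¬a3) ∨ ((a1 ∧ ¬a2) ∧ a3)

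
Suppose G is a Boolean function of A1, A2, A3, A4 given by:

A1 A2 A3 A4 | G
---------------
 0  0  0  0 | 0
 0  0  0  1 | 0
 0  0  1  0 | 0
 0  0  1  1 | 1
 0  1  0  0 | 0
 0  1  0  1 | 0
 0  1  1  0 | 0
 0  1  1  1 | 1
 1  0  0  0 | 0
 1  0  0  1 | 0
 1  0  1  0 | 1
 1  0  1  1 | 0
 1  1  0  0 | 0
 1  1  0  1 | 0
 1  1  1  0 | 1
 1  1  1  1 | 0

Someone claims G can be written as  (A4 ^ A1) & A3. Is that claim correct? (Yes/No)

Test each input against both G and the formula:
  A1=0, A2=0, A3=0, A4=0: formula gives 0, G = 0 ✓
  A1=0, A2=0, A3=0, A4=1: formula gives 0, G = 0 ✓
  A1=0, A2=0, A3=1, A4=0: formula gives 0, G = 0 ✓
  A1=0, A2=0, A3=1, A4=1: formula gives 1, G = 1 ✓
  … (the remaining 12 rows also agree.)
All 16 rows match — the expression computes G exactly.

Yes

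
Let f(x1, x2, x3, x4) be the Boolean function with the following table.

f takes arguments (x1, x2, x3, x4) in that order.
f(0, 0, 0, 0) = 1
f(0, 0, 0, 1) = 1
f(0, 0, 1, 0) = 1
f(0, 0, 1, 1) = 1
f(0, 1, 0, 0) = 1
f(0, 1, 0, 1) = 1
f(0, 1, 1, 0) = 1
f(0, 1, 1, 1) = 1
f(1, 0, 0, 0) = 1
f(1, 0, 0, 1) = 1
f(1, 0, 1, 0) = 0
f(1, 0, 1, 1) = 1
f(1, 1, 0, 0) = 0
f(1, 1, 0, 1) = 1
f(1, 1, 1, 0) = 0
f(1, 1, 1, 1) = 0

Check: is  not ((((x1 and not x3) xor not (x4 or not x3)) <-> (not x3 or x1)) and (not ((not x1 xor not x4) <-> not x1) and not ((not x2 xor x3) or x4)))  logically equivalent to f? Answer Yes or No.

Check the formula against f row by row:
  x1=0, x2=0, x3=0, x4=0: formula gives 1, f = 1 ✓
  x1=0, x2=0, x3=0, x4=1: formula gives 1, f = 1 ✓
  x1=0, x2=0, x3=1, x4=0: formula gives 1, f = 1 ✓
  x1=0, x2=0, x3=1, x4=1: formula gives 1, f = 1 ✓
  …
  x1=1, x2=1, x3=1, x4=0: formula gives 1, but f = 0 ✗
A single disagreement suffices: at (1,1,1,0) they differ, so the formula does not compute f.

No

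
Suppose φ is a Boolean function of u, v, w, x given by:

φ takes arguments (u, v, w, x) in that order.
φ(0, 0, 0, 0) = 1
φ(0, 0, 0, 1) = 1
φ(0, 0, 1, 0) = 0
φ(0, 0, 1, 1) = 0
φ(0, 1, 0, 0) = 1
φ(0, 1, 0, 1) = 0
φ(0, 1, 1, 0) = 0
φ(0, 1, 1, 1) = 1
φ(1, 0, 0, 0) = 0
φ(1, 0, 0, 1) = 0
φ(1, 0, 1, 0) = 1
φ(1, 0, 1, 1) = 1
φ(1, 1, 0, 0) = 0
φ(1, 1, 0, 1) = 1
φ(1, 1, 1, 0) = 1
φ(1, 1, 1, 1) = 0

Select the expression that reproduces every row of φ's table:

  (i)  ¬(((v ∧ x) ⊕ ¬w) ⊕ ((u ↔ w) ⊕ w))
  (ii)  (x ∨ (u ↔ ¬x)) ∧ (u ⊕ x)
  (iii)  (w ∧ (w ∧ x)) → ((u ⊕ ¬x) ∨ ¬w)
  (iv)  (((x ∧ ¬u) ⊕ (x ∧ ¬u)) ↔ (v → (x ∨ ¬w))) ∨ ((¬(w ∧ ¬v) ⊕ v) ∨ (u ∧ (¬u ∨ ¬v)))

(ii): at (0,0,0,0) it gives 0, but φ = 1 — eliminated.
(iii): at (0,0,1,0) it gives 1, but φ = 0 — eliminated.
(iv): at (0,1,0,0) it gives 0, but φ = 1 — eliminated.
That leaves (i). Evaluating it on every row reproduces the table of φ exactly.

i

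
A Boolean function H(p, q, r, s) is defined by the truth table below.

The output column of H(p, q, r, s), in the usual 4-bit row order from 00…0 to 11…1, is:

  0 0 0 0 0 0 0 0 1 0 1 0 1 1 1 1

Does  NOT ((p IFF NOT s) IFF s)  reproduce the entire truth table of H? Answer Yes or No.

No

Check the formula against H row by row:
  p=0, q=0, r=0, s=0: formula gives 0, H = 0 ✓
  p=0, q=0, r=0, s=1: formula gives 0, H = 0 ✓
  p=0, q=0, r=1, s=0: formula gives 0, H = 0 ✓
  p=0, q=0, r=1, s=1: formula gives 0, H = 0 ✓
  …
  p=1, q=0, r=0, s=1: formula gives 1, but H = 0 ✗
Since they disagree at (1,0,0,1), the expression is not a correct formula for H.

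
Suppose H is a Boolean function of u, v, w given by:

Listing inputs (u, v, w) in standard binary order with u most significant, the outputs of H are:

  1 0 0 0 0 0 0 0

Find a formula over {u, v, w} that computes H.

The output is 1 only when every input is 0 — NOR of all inputs.

H(u, v, w) = ~((u | v) | w)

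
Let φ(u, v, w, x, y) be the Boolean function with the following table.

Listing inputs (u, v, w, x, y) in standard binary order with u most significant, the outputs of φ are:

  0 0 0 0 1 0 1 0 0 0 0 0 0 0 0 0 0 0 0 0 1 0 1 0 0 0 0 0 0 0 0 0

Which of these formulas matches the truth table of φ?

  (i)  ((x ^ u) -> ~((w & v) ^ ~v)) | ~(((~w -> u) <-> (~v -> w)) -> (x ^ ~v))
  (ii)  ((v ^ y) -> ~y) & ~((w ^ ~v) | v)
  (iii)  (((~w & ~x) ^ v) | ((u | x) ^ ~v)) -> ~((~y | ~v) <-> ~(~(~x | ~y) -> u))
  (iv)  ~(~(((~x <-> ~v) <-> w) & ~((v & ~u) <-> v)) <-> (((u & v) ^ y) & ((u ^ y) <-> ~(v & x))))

ii

(i) fails at (0,0,0,0,0): the formula yields 1, φ is 0.
(iii) fails at (0,0,0,0,0): the formula yields 1, φ is 0.
(iv) fails at (0,0,0,0,0): the formula yields 1, φ is 0.
That leaves (ii). Evaluating it on every row reproduces the table of φ exactly.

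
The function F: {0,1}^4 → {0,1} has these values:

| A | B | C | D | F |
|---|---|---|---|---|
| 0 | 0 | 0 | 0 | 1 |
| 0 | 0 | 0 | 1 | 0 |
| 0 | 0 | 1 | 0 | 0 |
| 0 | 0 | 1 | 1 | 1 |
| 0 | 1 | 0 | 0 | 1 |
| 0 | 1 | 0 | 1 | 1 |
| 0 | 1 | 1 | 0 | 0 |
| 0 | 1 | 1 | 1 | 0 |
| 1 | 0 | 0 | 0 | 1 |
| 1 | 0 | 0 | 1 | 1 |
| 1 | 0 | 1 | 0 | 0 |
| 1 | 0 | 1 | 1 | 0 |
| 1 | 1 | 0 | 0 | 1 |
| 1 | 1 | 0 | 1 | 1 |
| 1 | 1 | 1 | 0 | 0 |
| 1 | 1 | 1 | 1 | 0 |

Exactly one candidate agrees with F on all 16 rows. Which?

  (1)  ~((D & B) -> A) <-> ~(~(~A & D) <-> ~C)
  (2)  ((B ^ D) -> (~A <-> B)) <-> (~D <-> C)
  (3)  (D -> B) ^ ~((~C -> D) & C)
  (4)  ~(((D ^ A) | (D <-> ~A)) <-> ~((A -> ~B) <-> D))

1

(2) disagrees with F on (0,0,0,0) (formula → 0, table → 1); rule it out.
(3) disagrees with F on (0,0,0,0) (formula → 0, table → 1); rule it out.
(4) disagrees with F on (0,0,0,1) (formula → 1, table → 0); rule it out.
(1) is the remaining candidate, and it agrees with F on all 16 inputs.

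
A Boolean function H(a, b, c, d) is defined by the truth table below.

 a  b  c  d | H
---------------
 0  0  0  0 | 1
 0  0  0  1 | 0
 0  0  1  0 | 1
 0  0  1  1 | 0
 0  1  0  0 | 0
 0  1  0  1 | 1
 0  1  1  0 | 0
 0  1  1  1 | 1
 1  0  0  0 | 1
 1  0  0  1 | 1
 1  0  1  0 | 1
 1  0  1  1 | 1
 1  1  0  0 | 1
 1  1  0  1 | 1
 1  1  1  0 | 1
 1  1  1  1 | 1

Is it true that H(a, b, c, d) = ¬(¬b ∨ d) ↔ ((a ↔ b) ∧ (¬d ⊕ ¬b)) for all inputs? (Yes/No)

Yes

Test each input against both H and the formula:
  a=0, b=0, c=0, d=0: formula gives 1, H = 1 ✓
  a=0, b=0, c=0, d=1: formula gives 0, H = 0 ✓
  a=0, b=0, c=1, d=0: formula gives 1, H = 1 ✓
  a=0, b=0, c=1, d=1: formula gives 0, H = 0 ✓
  …and likewise for the remaining 12 rows.
All 16 rows match — the expression computes H exactly.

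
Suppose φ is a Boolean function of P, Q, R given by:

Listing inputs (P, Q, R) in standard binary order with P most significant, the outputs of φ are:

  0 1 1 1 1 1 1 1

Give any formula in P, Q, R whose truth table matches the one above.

φ(P, Q, R) = (P ∨ Q) ∨ R

The output is 1 whenever at least one input is 1 — the OR of all inputs.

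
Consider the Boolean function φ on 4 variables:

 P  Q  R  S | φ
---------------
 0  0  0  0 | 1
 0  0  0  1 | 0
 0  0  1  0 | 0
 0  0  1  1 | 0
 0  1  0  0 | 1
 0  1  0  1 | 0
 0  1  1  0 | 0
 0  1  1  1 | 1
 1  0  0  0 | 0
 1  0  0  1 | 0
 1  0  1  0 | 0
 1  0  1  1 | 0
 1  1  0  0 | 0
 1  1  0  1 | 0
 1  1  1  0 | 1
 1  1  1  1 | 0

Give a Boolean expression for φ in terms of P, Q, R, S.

φ(P, Q, R, S) = (((((NOT P AND NOT Q) AND NOT R) AND NOT S) OR (((NOT P AND Q) AND NOT R) AND NOT S)) OR (((NOT P AND Q) AND R) AND S)) OR (((P AND Q) AND R) AND NOT S)

φ=1 on 4 inputs: (0,0,0,0), (0,1,0,0), (0,1,1,1), (1,1,1,0). Reading each as a conjunction of literals (¬P·¬Q·¬R·¬S, ¬P·Q·¬R·¬S, ¬P·Q·R·S, P·Q·R·¬S) and taking the OR gives the canonical DNF.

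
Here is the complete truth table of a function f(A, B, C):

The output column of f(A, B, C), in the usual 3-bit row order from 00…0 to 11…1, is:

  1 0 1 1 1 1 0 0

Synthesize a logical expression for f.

f is 0 on only 3 rows — (0,0,1), (1,1,0), (1,1,1). Writing each as a minterm (¬A·¬B·C, A·B·¬C, A·B·C) and OR-ing them characterizes exactly where f=0, so f is the negation of that disjunction.

f(A, B, C) = NOT ((((NOT A AND NOT B) AND C) OR ((A AND B) AND NOT C)) OR ((A AND B) AND C))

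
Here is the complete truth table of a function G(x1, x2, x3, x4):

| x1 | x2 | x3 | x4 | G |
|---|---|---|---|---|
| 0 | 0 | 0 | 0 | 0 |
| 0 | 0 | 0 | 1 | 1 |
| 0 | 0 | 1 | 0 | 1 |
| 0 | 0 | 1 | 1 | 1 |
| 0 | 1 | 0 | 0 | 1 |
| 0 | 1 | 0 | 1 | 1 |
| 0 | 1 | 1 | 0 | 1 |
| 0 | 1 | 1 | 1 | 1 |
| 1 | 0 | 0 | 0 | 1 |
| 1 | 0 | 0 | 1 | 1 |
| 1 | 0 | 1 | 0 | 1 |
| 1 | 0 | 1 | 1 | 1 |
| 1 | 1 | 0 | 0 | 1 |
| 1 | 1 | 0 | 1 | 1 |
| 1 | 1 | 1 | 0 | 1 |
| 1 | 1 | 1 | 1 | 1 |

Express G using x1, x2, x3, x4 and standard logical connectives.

G(x1, x2, x3, x4) = ¬(((¬x1 ∧ ¬x2) ∧ ¬x3) ∧ ¬x4)

Only row (0,0,0,0) gives 0. So G is 1 everywhere except there — the complement of the minterm ¬x1·¬x2·¬x3·¬x4.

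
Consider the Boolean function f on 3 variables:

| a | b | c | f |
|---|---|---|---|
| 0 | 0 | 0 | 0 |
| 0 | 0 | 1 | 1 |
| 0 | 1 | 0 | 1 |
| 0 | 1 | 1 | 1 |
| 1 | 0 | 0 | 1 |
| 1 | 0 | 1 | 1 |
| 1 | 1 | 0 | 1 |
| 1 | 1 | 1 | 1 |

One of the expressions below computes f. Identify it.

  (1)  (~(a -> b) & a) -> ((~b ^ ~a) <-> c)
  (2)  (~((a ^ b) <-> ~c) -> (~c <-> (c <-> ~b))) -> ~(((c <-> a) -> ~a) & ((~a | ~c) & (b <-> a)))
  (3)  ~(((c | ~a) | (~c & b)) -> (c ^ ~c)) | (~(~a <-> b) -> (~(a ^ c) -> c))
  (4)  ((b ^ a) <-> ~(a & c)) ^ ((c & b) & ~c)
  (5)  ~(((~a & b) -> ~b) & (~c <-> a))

(1) fails at (0,0,0): the formula yields 1, f is 0.
(2) fails at (0,0,0): the formula yields 1, f is 0.
(4) fails at (0,0,1): the formula yields 0, f is 1.
(5) fails at (0,0,0): the formula yields 1, f is 0.
Only (3) survives; checking it on all 8 rows confirms it matches f.

3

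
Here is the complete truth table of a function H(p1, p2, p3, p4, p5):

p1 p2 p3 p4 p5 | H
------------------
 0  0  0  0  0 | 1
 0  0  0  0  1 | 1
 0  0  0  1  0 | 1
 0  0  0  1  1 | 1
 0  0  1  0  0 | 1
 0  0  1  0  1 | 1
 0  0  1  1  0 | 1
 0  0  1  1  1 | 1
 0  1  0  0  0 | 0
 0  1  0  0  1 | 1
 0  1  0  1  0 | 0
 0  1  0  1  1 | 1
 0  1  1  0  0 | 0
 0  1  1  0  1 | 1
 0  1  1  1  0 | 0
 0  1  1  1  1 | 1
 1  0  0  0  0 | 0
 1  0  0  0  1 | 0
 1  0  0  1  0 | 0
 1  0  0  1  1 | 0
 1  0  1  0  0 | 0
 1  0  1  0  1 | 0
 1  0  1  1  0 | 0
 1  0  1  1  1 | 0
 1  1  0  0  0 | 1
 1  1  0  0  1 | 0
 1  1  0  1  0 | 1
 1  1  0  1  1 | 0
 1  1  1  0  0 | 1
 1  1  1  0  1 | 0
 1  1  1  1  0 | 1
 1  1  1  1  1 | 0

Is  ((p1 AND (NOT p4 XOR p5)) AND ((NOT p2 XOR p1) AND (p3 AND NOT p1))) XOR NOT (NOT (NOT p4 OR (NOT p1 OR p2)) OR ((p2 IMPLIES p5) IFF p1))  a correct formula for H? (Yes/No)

Evaluate ((p1 AND (NOT p4 XOR p5)) AND ((NOT p2 XOR p1) AND (p3 AND NOT p1))) XOR NOT (NOT (NOT p4 OR (NOT p1 OR p2)) OR ((p2 IMPLIES p5) IFF p1)) on each row and compare to H:
  p1=0, p2=0, p3=0, p4=0, p5=0: formula gives 1, H = 1 ✓
  p1=0, p2=0, p3=0, p4=0, p5=1: formula gives 1, H = 1 ✓
  p1=0, p2=0, p3=0, p4=1, p5=0: formula gives 1, H = 1 ✓
  p1=0, p2=0, p3=0, p4=1, p5=1: formula gives 1, H = 1 ✓
  … (the remaining 28 rows also agree.)
No disagreement on any input; they are logically equivalent.

Yes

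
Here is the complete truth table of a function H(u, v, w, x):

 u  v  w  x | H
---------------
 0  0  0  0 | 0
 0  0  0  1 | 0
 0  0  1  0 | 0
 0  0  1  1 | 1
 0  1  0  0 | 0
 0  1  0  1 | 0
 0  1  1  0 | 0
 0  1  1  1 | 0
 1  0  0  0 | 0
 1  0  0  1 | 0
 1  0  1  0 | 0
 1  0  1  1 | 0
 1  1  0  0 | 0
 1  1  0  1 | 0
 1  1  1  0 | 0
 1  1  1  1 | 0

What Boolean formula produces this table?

H(u, v, w, x) = ((u' · v') · w) · x

H is 1 on exactly one input, (0,0,1,1), whose minterm is ¬u·¬v·w·x. So H is just that conjunction.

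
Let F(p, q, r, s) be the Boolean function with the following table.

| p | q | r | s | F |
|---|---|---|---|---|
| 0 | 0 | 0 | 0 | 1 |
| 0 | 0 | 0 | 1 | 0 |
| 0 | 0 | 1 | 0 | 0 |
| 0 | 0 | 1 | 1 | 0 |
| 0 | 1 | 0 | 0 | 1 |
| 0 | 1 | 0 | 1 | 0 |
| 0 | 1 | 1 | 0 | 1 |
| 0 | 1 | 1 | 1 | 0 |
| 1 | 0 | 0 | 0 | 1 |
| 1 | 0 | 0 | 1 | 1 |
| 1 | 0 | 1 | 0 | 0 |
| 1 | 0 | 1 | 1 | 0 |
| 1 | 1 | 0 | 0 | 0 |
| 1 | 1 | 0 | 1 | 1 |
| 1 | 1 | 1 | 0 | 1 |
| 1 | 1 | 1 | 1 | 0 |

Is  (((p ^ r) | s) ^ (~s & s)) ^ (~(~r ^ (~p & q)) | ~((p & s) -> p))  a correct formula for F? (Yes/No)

Evaluate (((p ^ r) | s) ^ (~s & s)) ^ (~(~r ^ (~p & q)) | ~((p & s) -> p)) on each row and compare to F:
  p=0, q=0, r=0, s=0: formula gives 0, but F = 1 ✗
Since they disagree at (0,0,0,0), the expression is not a correct formula for F.

No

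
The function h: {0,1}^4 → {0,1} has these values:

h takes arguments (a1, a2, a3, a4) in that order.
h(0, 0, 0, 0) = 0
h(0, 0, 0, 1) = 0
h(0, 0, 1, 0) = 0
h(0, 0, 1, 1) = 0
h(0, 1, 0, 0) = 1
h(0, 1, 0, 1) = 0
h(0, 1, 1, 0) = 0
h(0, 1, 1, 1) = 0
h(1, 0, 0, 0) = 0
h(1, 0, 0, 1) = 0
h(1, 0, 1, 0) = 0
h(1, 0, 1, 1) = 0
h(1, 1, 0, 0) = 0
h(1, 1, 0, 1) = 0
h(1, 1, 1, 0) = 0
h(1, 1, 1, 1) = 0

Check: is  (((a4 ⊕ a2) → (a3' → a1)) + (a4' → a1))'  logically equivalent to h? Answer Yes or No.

Test each input against both h and the formula:
  a1=0, a2=0, a3=0, a4=0: formula gives 0, h = 0 ✓
  a1=0, a2=0, a3=0, a4=1: formula gives 0, h = 0 ✓
  a1=0, a2=0, a3=1, a4=0: formula gives 0, h = 0 ✓
  a1=0, a2=0, a3=1, a4=1: formula gives 0, h = 0 ✓
  …and likewise for the remaining 12 rows.
No disagreement on any input; they are logically equivalent.

Yes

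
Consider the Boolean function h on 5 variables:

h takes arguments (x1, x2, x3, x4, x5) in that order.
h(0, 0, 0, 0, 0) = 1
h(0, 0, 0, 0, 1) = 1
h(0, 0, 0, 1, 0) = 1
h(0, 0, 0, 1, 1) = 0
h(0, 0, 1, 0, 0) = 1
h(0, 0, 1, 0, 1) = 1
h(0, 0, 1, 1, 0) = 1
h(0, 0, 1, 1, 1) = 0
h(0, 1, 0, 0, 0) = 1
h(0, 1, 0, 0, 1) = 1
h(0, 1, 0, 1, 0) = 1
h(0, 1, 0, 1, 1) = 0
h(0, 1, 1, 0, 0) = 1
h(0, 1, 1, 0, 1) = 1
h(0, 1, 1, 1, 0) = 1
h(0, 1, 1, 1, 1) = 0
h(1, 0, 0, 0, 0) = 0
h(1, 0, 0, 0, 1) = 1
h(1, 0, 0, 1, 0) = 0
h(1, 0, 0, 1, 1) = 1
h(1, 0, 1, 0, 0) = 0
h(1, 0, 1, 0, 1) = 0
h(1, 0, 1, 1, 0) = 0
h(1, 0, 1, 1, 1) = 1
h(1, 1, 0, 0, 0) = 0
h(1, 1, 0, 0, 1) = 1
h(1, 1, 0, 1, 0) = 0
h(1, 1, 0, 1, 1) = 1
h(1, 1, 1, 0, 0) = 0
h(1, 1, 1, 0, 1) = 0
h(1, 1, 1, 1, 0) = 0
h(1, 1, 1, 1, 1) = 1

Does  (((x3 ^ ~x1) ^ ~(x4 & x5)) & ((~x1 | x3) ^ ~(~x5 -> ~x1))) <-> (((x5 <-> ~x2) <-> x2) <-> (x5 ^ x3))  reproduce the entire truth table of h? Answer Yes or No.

Yes

Test each input against both h and the formula:
  x1=0, x2=0, x3=0, x4=0, x5=0: formula gives 1, h = 1 ✓
  x1=0, x2=0, x3=0, x4=0, x5=1: formula gives 1, h = 1 ✓
  x1=0, x2=0, x3=0, x4=1, x5=0: formula gives 1, h = 1 ✓
  x1=0, x2=0, x3=0, x4=1, x5=1: formula gives 0, h = 0 ✓
  … (the remaining 28 rows also agree.)
Every row agrees, so the formula is equivalent.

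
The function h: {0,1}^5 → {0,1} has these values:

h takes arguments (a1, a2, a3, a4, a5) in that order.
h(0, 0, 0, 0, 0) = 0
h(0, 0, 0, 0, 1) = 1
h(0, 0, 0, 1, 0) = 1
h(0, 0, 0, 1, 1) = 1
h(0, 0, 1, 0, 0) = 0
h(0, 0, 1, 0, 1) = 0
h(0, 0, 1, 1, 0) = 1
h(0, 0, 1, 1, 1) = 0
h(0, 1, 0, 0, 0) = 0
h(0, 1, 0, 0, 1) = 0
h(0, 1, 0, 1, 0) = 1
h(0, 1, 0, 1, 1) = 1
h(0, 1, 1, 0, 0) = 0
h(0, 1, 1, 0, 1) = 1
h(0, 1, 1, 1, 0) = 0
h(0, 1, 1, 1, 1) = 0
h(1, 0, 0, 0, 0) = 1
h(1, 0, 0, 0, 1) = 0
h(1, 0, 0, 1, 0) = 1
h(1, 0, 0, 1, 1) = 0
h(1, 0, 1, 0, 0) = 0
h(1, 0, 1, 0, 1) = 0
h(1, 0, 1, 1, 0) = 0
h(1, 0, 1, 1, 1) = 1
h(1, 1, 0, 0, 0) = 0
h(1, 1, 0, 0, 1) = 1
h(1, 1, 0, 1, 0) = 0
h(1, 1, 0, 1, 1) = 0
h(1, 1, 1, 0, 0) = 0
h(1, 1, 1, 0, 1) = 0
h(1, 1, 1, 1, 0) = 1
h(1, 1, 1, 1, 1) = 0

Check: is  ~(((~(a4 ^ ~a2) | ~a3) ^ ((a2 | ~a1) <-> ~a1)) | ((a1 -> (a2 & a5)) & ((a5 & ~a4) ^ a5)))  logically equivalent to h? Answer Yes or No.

Check the formula against h row by row:
  a1=0, a2=0, a3=0, a4=0, a5=0: formula gives 1, but h = 0 ✗
A single disagreement suffices: at (0,0,0,0,0) they differ, so the formula does not compute h.

No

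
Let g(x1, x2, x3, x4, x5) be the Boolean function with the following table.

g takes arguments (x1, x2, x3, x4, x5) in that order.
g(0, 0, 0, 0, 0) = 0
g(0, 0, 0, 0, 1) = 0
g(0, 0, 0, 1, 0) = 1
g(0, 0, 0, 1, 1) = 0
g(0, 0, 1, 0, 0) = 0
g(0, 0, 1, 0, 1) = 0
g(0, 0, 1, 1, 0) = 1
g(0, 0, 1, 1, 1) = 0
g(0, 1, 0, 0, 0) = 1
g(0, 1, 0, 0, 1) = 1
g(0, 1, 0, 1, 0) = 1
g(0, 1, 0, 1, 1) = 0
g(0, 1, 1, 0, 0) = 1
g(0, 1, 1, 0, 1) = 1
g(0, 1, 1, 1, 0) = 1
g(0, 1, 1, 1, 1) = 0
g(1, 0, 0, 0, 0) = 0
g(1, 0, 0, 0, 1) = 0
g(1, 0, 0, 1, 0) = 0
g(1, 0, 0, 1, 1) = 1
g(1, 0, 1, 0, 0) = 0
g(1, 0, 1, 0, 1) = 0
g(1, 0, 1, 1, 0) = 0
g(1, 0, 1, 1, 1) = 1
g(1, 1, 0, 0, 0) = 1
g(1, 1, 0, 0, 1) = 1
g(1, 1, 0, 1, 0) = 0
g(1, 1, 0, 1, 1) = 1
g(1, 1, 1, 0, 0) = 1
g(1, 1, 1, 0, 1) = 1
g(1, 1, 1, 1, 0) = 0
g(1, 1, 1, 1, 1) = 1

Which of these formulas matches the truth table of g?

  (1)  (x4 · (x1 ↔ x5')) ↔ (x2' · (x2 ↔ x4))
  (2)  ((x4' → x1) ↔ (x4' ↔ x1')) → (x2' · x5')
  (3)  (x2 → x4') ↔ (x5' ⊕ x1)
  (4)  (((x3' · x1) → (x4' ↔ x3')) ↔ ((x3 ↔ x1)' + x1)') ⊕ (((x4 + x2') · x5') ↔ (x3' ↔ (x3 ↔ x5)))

(2): at (0,0,0,0,0) it gives 1, but g = 0 — eliminated.
(3): at (0,0,0,0,0) it gives 1, but g = 0 — eliminated.
(4): at (0,0,0,1,0) it gives 0, but g = 1 — eliminated.
Only (1) survives; checking it on all 32 rows confirms it matches g.

1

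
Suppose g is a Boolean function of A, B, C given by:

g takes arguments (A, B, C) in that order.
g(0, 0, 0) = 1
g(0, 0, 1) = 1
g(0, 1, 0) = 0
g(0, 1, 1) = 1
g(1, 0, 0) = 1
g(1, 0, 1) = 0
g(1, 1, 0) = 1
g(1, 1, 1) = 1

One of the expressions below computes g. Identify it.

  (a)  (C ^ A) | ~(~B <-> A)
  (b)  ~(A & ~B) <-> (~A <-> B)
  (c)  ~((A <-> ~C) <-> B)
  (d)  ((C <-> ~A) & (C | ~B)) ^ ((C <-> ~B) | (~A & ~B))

(b): at (0,0,0) it gives 0, but g = 1 — eliminated.
(c): at (0,0,0) it gives 0, but g = 1 — eliminated.
(d): at (0,0,1) it gives 0, but g = 1 — eliminated.
That leaves (a). Evaluating it on every row reproduces the table of g exactly.

a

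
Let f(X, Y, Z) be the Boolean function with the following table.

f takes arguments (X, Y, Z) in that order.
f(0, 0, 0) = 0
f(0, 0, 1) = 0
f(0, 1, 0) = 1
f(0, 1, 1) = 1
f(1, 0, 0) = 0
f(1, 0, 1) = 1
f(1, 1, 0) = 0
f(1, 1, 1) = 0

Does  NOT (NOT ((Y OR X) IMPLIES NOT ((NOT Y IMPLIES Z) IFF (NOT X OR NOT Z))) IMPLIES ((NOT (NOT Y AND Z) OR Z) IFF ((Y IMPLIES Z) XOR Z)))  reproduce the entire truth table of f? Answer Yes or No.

No

Check the formula against f row by row:
  X=0, Y=0, Z=0: formula gives 0, f = 0 ✓
  X=0, Y=0, Z=1: formula gives 0, f = 0 ✓
  X=0, Y=1, Z=0: formula gives 1, f = 1 ✓
  X=0, Y=1, Z=1: formula gives 1, f = 1 ✓
  X=1, Y=0, Z=0: formula gives 0, f = 0 ✓
  X=1, Y=0, Z=1: formula gives 0, but f = 1 ✗
Since they disagree at (1,0,1), the expression is not a correct formula for f.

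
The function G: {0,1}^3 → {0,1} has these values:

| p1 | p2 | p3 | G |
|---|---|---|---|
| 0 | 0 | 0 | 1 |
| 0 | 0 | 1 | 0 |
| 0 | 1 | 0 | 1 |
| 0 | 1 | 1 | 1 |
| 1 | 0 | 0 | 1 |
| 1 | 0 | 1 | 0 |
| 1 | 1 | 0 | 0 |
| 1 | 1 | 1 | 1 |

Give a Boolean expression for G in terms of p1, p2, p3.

G(p1, p2, p3) = not ((((not p1 and not p2) and p3) or ((p1 and not p2) and p3)) or ((p1 and p2) and not p3))

There are just 3 zero rows: (0,0,1), (1,0,1), (1,1,0). Their minterms are ¬p1·¬p2·p3, p1·¬p2·p3, p1·p2·¬p3; the OR of those covers precisely the 0-outputs, and negating it yields G.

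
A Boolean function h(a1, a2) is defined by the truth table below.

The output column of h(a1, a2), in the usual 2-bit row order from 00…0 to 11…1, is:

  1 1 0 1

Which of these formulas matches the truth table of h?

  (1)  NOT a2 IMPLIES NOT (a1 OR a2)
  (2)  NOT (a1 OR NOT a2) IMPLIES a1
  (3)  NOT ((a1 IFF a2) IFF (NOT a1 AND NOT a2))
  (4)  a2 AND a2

(2) disagrees with h on (0,1) (formula → 0, table → 1); rule it out.
(3) disagrees with h on (0,0) (formula → 0, table → 1); rule it out.
(4) disagrees with h on (0,0) (formula → 0, table → 1); rule it out.
(1) is the remaining candidate, and it agrees with h on all 4 inputs.

1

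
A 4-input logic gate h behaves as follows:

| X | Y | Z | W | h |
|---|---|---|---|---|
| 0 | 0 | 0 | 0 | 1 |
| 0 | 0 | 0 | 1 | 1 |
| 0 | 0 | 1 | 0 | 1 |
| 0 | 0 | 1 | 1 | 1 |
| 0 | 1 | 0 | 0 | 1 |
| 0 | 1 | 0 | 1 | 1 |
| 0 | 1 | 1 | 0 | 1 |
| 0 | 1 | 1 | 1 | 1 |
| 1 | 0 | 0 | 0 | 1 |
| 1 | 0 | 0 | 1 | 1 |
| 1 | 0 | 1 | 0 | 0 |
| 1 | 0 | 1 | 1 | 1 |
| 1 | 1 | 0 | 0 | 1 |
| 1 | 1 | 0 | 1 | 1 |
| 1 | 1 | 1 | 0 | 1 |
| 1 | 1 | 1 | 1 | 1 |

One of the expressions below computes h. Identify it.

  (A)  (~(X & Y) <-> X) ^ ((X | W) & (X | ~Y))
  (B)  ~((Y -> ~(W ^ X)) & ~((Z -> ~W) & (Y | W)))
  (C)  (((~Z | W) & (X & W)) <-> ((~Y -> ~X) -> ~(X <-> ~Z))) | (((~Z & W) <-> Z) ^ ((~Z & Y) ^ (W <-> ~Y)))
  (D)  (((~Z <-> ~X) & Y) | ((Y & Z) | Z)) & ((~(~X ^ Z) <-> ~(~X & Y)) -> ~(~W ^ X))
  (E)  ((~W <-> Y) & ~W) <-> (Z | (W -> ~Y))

(A) disagrees with h on (0,0,0,0) (formula → 0, table → 1); rule it out.
(B) disagrees with h on (0,0,0,0) (formula → 0, table → 1); rule it out.
(D) disagrees with h on (0,0,0,0) (formula → 0, table → 1); rule it out.
(E) disagrees with h on (0,0,0,0) (formula → 0, table → 1); rule it out.
That leaves (C). Evaluating it on every row reproduces the table of h exactly.

C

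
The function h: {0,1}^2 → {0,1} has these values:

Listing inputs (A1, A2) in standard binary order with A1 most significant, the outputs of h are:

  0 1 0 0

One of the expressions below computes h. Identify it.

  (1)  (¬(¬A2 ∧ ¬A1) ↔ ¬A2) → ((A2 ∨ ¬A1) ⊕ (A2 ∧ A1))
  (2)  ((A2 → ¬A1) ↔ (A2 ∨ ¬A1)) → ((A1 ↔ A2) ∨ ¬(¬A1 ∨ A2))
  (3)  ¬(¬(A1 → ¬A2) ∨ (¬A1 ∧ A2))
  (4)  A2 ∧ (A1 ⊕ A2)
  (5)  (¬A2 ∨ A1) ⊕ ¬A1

(1): at (0,0) it gives 1, but h = 0 — eliminated.
(2): at (0,0) it gives 1, but h = 0 — eliminated.
(3): at (0,0) it gives 1, but h = 0 — eliminated.
(5): at (1,0) it gives 1, but h = 0 — eliminated.
That leaves (4). Evaluating it on every row reproduces the table of h exactly.

4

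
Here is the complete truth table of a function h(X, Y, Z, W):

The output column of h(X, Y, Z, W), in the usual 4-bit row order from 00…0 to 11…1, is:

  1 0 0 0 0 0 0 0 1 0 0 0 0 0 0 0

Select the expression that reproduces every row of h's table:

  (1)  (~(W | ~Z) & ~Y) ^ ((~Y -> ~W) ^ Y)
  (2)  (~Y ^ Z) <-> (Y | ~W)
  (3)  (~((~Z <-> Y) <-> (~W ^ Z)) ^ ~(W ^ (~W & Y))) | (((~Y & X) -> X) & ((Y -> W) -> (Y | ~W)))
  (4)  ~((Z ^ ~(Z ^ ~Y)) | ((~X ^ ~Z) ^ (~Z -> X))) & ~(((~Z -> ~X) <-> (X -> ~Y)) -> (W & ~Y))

(2) disagrees with h on (0,0,1,1) (formula → 1, table → 0); rule it out.
(3) disagrees with h on (0,0,1,0) (formula → 1, table → 0); rule it out.
(4) disagrees with h on (0,0,1,0) (formula → 1, table → 0); rule it out.
Only (1) survives; checking it on all 16 rows confirms it matches h.

1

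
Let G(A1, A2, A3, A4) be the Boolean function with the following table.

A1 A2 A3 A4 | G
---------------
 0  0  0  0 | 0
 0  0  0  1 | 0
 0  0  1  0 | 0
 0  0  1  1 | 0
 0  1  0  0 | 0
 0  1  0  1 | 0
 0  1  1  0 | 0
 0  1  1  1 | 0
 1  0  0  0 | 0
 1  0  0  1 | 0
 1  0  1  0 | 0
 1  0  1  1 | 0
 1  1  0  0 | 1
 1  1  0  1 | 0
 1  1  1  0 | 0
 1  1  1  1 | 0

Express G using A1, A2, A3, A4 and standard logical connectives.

Only row (1,1,0,0) gives 1. That row's minterm A1·A2·¬A3·¬A4 is G directly.

G(A1, A2, A3, A4) = ((A1 ∧ A2) ∧ ¬A3) ∧ ¬A4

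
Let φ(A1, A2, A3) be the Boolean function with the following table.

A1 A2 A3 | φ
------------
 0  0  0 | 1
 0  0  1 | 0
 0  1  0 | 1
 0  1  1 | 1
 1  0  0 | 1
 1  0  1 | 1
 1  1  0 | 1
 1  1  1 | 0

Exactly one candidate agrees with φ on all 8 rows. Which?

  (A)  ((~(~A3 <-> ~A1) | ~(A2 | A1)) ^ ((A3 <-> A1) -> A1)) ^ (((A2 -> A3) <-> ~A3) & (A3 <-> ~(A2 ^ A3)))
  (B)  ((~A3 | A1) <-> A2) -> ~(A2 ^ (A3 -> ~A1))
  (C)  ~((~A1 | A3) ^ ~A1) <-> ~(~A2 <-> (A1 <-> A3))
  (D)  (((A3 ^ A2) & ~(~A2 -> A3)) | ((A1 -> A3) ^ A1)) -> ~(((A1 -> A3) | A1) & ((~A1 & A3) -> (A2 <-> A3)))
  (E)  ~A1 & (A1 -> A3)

B

(A) fails at (0,1,0): the formula yields 0, φ is 1.
(C) fails at (0,0,0): the formula yields 0, φ is 1.
(D) fails at (0,0,0): the formula yields 0, φ is 1.
(E) fails at (0,0,1): the formula yields 1, φ is 0.
Only (B) survives; checking it on all 8 rows confirms it matches φ.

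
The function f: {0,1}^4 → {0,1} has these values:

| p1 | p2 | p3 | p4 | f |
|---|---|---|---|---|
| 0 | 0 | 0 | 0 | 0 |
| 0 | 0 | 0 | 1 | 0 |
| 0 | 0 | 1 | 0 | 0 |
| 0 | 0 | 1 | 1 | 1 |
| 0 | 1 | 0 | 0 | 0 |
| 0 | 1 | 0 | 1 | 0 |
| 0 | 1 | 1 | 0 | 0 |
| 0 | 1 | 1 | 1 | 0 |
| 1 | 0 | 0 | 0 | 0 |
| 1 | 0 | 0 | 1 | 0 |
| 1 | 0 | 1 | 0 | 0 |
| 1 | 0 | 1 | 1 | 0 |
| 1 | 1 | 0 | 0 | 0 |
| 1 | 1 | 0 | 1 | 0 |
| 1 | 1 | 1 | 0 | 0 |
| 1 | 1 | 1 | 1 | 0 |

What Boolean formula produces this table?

f is 1 on exactly one input, (0,0,1,1), whose minterm is ¬p1·¬p2·p3·p4. So f is just that conjunction.

f(p1, p2, p3, p4) = ((¬p1 ∧ ¬p2) ∧ p3) ∧ p4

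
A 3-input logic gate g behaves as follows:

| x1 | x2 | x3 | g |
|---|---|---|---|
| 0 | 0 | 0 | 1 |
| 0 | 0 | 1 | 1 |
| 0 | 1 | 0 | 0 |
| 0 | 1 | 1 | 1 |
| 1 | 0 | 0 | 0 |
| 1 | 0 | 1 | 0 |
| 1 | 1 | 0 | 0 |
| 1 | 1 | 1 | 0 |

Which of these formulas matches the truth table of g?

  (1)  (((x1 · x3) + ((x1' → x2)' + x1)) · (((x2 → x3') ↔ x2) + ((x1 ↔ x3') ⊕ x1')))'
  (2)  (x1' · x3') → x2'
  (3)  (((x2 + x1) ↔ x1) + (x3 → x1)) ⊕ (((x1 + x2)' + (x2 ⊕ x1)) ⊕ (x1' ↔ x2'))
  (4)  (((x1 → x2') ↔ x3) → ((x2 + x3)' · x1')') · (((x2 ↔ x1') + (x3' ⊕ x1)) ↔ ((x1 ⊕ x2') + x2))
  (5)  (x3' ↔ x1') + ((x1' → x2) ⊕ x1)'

3

(1) disagrees with g on (0,0,0) (formula → 0, table → 1); rule it out.
(2) disagrees with g on (1,0,0) (formula → 1, table → 0); rule it out.
(4) disagrees with g on (0,0,1) (formula → 0, table → 1); rule it out.
(5) disagrees with g on (0,1,0) (formula → 1, table → 0); rule it out.
(3) is the remaining candidate, and it agrees with g on all 8 inputs.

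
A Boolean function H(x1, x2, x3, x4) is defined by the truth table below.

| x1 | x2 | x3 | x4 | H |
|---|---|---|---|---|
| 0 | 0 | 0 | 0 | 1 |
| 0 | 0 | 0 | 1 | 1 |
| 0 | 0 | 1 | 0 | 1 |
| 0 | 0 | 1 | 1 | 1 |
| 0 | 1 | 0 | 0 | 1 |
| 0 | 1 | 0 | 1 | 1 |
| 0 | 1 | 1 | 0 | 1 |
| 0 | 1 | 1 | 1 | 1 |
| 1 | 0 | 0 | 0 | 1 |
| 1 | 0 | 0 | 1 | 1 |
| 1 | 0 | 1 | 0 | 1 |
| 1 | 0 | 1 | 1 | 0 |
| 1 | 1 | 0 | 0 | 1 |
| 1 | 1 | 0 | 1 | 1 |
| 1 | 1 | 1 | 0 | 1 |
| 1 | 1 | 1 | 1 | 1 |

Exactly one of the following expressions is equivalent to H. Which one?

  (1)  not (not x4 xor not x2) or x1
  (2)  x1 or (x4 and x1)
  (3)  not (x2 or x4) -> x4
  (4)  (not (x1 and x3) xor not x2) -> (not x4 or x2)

(1) fails at (0,0,0,1): the formula yields 0, H is 1.
(2) fails at (0,0,0,0): the formula yields 0, H is 1.
(3) fails at (0,0,0,0): the formula yields 0, H is 1.
(4) is the remaining candidate, and it agrees with H on all 16 inputs.

4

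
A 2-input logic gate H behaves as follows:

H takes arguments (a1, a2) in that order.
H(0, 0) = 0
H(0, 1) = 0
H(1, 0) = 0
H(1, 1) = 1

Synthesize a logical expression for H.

H(a1, a2) = a1 & a2

The output is 1 only when every input is 1 — the AND of all inputs.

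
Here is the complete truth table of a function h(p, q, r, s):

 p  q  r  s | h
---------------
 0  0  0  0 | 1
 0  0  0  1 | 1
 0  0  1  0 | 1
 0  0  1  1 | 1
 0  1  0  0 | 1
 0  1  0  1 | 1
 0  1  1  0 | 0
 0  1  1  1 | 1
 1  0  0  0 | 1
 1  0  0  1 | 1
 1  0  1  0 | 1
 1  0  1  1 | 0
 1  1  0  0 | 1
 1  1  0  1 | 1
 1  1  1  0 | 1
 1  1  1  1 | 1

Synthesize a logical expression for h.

The 0-rows are (0,1,1,0), (1,0,1,1). Take each as a conjunction (¬p·q·r·¬s, p·¬q·r·s), form their disjunction, and complement — that gives a formula that is 1 everywhere h is.

h(p, q, r, s) = not ((((not p and q) and r) and not s) or (((p and not q) and r) and s))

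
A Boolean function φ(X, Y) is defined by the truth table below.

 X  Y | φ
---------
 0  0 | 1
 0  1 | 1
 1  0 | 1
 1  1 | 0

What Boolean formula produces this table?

The output is 0 only when every input is 1 — NAND of all inputs.

φ(X, Y) = ¬(X ∧ Y)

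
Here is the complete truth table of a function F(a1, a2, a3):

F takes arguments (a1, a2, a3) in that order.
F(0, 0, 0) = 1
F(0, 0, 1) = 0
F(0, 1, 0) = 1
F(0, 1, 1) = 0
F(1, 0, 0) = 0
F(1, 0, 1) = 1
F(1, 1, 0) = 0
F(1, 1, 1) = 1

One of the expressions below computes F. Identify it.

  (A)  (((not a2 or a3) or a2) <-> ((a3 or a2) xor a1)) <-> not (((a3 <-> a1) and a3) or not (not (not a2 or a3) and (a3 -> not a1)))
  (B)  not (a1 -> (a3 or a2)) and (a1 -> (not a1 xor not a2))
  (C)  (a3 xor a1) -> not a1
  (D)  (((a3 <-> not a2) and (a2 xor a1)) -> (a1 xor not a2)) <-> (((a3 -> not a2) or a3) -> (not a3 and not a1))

A

(B) fails at (0,0,0): the formula yields 0, F is 1.
(C) fails at (0,0,1): the formula yields 1, F is 0.
(D) fails at (0,1,0): the formula yields 0, F is 1.
(A) is the remaining candidate, and it agrees with F on all 8 inputs.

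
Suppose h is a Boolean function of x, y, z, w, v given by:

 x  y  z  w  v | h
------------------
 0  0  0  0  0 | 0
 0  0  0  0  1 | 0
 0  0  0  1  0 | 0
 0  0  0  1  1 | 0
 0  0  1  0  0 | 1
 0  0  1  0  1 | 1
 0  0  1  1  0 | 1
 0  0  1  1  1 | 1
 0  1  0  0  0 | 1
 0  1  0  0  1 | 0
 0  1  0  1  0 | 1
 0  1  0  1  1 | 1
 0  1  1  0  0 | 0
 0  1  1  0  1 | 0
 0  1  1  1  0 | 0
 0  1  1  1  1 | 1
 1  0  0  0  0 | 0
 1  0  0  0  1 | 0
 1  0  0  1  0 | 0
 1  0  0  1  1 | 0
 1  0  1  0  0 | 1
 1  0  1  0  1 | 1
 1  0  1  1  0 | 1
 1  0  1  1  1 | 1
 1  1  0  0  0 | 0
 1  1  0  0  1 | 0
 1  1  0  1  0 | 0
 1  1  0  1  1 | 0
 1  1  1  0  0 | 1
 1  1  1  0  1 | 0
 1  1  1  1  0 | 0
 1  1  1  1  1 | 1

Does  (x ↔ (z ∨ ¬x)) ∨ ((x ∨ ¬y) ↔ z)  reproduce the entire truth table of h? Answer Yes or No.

No

Evaluate (x ↔ (z ∨ ¬x)) ∨ ((x ∨ ¬y) ↔ z) on each row and compare to h:
  x=0, y=0, z=0, w=0, v=0: formula gives 0, h = 0 ✓
  x=0, y=0, z=0, w=0, v=1: formula gives 0, h = 0 ✓
  x=0, y=0, z=0, w=1, v=0: formula gives 0, h = 0 ✓
  x=0, y=0, z=0, w=1, v=1: formula gives 0, h = 0 ✓
  …
  x=0, y=1, z=0, w=0, v=1: formula gives 1, but h = 0 ✗
Since they disagree at (0,1,0,0,1), the expression is not a correct formula for h.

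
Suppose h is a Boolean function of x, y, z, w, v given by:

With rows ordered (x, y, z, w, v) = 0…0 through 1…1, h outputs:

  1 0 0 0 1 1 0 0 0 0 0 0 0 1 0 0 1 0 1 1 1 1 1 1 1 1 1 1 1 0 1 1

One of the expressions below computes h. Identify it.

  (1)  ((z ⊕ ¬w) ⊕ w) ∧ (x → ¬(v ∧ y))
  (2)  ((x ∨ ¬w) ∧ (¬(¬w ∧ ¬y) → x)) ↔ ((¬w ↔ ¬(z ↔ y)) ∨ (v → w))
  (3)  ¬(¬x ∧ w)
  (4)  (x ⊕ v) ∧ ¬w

(1) fails at (0,0,0,0,1): the formula yields 1, h is 0.
(3) fails at (0,0,0,0,1): the formula yields 1, h is 0.
(4) fails at (0,0,0,0,0): the formula yields 0, h is 1.
Only (2) survives; checking it on all 32 rows confirms it matches h.

2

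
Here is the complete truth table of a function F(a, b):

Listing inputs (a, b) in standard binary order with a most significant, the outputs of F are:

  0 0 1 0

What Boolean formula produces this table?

F(a, b) = a · b'

1 only at (1,0): a AND NOT b.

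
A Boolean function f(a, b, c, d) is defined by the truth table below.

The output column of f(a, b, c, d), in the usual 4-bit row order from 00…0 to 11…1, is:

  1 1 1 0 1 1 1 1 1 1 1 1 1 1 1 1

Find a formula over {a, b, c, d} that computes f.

f(a, b, c, d) = ~(((~a & ~b) & c) & d)

f is 0 on exactly one input, (0,0,1,1), whose minterm is ¬a·¬b·c·d. So f is the negation of that single conjunction.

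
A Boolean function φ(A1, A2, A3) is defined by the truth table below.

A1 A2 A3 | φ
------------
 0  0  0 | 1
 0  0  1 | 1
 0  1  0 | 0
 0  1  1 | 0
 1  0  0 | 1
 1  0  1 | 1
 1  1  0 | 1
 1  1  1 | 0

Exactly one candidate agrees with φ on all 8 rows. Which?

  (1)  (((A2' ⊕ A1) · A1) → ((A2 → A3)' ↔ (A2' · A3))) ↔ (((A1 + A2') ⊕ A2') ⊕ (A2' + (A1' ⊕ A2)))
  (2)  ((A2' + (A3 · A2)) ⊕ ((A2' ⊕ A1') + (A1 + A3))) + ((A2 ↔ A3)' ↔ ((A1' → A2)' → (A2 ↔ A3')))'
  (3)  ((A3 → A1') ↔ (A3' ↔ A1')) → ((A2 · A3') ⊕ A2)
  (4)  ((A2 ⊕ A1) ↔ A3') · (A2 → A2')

1

(2) fails at (0,0,1): the formula yields 0, φ is 1.
(3) fails at (0,0,0): the formula yields 0, φ is 1.
(4) fails at (0,0,0): the formula yields 0, φ is 1.
That leaves (1). Evaluating it on every row reproduces the table of φ exactly.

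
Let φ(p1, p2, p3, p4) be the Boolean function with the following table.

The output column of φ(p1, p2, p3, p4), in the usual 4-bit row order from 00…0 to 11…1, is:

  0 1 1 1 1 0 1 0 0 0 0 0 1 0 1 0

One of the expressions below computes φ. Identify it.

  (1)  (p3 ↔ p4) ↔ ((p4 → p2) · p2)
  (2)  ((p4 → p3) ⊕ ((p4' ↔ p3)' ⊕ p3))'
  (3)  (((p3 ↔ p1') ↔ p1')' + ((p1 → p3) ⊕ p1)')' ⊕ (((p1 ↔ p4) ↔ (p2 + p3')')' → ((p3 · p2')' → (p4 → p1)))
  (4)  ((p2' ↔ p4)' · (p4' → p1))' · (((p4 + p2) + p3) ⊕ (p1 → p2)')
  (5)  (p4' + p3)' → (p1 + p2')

(1) disagrees with φ on (0,0,1,1) (formula → 0, table → 1); rule it out.
(2) disagrees with φ on (0,0,0,0) (formula → 1, table → 0); rule it out.
(3) disagrees with φ on (0,0,0,0) (formula → 1, table → 0); rule it out.
(5) disagrees with φ on (0,0,0,0) (formula → 1, table → 0); rule it out.
Only (4) survives; checking it on all 16 rows confirms it matches φ.

4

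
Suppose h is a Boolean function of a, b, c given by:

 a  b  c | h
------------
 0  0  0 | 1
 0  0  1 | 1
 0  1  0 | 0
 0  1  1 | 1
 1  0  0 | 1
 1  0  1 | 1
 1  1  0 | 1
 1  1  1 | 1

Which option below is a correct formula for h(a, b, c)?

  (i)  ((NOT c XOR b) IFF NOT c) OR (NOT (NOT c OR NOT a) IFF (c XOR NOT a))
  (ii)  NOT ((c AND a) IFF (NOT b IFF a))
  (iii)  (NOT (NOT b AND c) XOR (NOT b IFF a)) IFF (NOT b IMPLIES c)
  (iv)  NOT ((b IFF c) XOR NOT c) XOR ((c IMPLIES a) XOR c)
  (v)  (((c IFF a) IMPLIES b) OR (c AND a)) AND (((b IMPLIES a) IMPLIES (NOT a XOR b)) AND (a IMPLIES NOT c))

(ii) fails at (0,0,0): the formula yields 0, h is 1.
(iii) fails at (0,0,0): the formula yields 0, h is 1.
(iv) fails at (0,0,0): the formula yields 0, h is 1.
(v) fails at (0,0,0): the formula yields 0, h is 1.
Only (i) survives; checking it on all 8 rows confirms it matches h.

i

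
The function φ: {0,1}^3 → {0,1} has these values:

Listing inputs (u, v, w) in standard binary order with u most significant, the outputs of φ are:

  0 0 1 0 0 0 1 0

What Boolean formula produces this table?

φ(u, v, w) = ((¬u ∧ v) ∧ ¬w) ∨ ((u ∧ v) ∧ ¬w)

The 1-rows are (0,1,0), (1,1,0). Each contributes one minterm — ¬u·v·¬w; u·v·¬w — and their disjunction is a sum-of-products form of φ.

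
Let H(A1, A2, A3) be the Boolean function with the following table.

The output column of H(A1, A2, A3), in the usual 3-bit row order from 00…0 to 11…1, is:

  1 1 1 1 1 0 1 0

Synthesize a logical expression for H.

H is 0 on only 2 rows — (1,0,1), (1,1,1). Writing each as a minterm (A1·¬A2·A3, A1·A2·A3) and OR-ing them characterizes exactly where H=0, so H is the negation of that disjunction.

H(A1, A2, A3) = NOT (((A1 AND NOT A2) AND A3) OR ((A1 AND A2) AND A3))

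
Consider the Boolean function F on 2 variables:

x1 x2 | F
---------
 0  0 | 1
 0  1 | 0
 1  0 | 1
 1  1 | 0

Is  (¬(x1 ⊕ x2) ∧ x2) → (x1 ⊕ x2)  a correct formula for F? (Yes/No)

Evaluate (¬(x1 ⊕ x2) ∧ x2) → (x1 ⊕ x2) on each row and compare to F:
  x1=0, x2=0: formula gives 1, F = 1 ✓
  x1=0, x2=1: formula gives 1, but F = 0 ✗
Row (0,1) is a counterexample, so the formula is not equivalent to F.

No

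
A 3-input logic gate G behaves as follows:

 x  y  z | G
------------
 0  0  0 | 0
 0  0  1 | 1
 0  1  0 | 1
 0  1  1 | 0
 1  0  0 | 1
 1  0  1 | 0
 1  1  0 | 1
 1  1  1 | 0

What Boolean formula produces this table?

G=1 on 4 inputs: (0,0,1), (0,1,0), (1,0,0), (1,1,0). Reading each as a conjunction of literals (¬x·¬y·z, ¬x·y·¬z, x·¬y·¬z, x·y·¬z) and taking the OR gives the canonical DNF.

G(x, y, z) = ((((not x and not y) and z) or ((not x and y) and not z)) or ((x and not y) and not z)) or ((x and y) and not z)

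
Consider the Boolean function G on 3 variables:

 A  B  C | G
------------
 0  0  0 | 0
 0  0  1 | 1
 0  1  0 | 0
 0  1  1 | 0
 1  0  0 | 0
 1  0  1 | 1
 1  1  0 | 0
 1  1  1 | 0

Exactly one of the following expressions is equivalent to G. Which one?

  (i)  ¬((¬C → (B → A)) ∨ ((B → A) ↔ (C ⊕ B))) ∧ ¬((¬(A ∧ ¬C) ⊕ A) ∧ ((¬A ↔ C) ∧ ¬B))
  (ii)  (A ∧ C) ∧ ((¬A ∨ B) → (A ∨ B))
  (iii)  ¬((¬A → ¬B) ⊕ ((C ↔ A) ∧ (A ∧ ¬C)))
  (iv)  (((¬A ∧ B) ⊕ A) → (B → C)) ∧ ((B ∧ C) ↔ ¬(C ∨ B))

iv

(i): at (0,0,1) it gives 0, but G = 1 — eliminated.
(ii): at (0,0,1) it gives 0, but G = 1 — eliminated.
(iii): at (0,0,1) it gives 0, but G = 1 — eliminated.
That leaves (iv). Evaluating it on every row reproduces the table of G exactly.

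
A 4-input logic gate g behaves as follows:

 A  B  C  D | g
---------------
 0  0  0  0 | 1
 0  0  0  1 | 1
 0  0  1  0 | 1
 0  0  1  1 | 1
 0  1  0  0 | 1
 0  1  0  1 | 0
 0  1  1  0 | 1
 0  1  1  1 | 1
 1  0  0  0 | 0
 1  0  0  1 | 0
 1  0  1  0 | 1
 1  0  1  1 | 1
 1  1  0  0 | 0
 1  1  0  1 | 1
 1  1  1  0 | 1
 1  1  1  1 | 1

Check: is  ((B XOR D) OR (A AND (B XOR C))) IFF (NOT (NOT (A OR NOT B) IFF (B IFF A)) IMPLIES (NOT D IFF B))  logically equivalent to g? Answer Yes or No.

Test each input against both g and the formula:
  A=0, B=0, C=0, D=0: formula gives 1, g = 1 ✓
  A=0, B=0, C=0, D=1: formula gives 1, g = 1 ✓
  A=0, B=0, C=1, D=0: formula gives 1, g = 1 ✓
  A=0, B=0, C=1, D=1: formula gives 1, g = 1 ✓
  …
  A=0, B=1, C=0, D=1: formula gives 1, but g = 0 ✗
A single disagreement suffices: at (0,1,0,1) they differ, so the formula does not compute g.

No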